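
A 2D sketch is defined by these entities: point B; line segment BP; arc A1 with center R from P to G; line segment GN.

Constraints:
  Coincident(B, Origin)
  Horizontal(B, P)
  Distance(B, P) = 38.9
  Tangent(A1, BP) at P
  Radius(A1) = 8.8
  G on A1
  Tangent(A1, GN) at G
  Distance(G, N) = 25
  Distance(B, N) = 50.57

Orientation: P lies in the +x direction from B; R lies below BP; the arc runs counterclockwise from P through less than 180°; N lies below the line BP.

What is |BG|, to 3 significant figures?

32.3

B is at the origin; B and P share the same y with |BP| = 38.9 and P on the +x side, so P = (38.9, 0.00). A1 meets BP tangentially, so RP is at right angles to BP, so R = P + (0, -8.8) = (38.9, -8.80). Since RG ⟂ GN (tangency), |RN| = √(8.8² + 25.0²) = 26.5 regardless of where G sits on A1. So N lies on both circle(B, 50.57) and circle(R, 26.5); the below-BP intersection is N = (36.3, -35.2). G is the foot of the tangent from N: G = (30.4, -10.9).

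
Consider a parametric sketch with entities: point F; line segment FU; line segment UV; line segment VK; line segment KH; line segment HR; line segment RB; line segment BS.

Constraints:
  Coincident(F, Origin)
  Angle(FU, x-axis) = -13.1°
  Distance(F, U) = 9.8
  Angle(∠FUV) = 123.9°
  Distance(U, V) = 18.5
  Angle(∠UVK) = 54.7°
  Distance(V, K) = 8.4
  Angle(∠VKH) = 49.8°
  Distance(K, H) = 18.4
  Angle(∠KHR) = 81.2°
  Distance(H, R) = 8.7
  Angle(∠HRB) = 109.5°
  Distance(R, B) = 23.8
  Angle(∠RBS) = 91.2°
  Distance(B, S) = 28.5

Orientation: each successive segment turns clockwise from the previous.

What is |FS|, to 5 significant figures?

16.230

∠HRB = 109.5° gives RB at -134.00° from the x-axis; with |RB| = 23.8, B = (10.348, -31.686). ∠RBS = 91.2° gives BS at 137.20° from the x-axis; with |BS| = 28.5, S = (-10.563, -12.322). Then |FS| = |S − F| = 16.230.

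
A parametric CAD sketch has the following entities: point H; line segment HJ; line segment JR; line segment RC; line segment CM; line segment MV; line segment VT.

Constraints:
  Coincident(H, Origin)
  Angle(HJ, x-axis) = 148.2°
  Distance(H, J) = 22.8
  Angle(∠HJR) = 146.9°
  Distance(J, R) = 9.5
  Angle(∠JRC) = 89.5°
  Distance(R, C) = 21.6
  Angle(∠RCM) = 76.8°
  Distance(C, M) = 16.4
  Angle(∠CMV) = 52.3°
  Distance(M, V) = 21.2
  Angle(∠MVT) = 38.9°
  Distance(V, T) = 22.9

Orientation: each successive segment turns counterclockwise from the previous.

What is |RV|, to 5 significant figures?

4.5109

∠RCM = 76.8° gives CM at 15.000° from the x-axis; with |CM| = 16.4, M = (-12.355, -5.5456). ∠CMV = 52.3° gives MV at 142.70° from the x-axis; with |MV| = 21.2, V = (-29.219, 7.3013). Then |RV| = |V − R| = 4.5109.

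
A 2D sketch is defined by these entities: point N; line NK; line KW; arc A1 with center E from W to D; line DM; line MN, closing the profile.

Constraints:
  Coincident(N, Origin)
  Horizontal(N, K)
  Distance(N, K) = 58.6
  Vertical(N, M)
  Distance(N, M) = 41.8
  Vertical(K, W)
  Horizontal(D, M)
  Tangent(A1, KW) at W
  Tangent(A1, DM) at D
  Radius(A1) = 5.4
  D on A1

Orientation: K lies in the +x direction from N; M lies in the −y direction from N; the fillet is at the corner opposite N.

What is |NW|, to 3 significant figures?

69.0

N is at the origin; NK is horizontal with |NK| = 58.6 and K on the +x side, so K = (58.6, 0.00). NM is vertical with |NM| = 41.8 and M on the −y side, so M = (0.00, -41.8). The virtual corner opposite N is at (58.6, -41.8). Tangency of A1 to KW means the radius EW is perpendicular to KW and the tangent condition forces ED to be normal to DM, with radius 5.4, so the center E sits 5.4 in from both sides at E = (53.2, -36.4). That places the tangent points at W = (58.6, -36.4) on KW and D = (53.2, -41.8) on DM. Then |NW| = |W − N| = 69.0.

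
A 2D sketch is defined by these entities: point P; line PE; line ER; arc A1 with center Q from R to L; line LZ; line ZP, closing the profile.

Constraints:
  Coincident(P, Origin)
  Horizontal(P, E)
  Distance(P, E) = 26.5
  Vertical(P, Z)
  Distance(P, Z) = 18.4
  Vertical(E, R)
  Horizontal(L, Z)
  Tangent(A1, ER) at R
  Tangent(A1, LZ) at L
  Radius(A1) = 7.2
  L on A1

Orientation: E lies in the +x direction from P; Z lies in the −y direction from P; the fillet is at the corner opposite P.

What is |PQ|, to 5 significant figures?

22.314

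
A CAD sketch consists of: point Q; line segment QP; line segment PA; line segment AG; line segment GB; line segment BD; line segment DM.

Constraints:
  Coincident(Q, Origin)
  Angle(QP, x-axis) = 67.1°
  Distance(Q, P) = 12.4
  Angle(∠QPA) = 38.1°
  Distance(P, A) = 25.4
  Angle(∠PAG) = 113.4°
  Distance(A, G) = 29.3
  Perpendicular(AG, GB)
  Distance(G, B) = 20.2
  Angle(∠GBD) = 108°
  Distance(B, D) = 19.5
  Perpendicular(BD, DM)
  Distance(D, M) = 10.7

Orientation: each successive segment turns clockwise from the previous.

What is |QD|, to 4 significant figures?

13.30

The perpendicularity gives GB at right angles to AG, so GB runs at 128.6°; with |GB| = 20.2, B = (-24.02, -15.58). ∠GBD = 108.0° gives BD at 56.60° from the x-axis; with |BD| = 19.5, D = (-13.28, 0.6979). Then |QD| = |D − Q| = 13.30.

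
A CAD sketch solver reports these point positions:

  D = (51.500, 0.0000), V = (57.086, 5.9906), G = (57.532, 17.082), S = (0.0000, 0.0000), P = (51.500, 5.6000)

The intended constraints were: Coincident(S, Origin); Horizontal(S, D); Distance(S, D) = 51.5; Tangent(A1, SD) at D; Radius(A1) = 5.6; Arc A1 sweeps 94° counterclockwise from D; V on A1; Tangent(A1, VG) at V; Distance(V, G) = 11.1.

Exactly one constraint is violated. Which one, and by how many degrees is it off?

Tangent(A1, VG) at V — off by 6.30°.

S = (0.00, 0.00) ✓; S.y = 0.00, D.y = 0.00 ✓; |SD| = 51.50 ✓; ∠(PD, DS) = 90.00° ✓; |PD| = 5.600 ✓; bearing(P→V) − bearing(P→D) = 94.00° ✓; |PV| = 5.600 ✓; ∠(PV, VG) = 96.30° ✗; |VG| = 11.10 ✓.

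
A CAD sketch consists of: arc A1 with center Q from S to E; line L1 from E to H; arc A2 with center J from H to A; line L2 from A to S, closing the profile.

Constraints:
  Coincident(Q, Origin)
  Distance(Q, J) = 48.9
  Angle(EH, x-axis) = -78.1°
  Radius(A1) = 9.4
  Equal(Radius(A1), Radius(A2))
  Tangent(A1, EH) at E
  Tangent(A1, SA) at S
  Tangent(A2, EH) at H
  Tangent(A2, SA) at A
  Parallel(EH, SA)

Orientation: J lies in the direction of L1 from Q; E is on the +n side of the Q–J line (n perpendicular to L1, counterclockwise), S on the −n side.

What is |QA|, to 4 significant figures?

49.80

The slot axis is L1's direction at -78.1°, so u = (cos -78.1°, sin -78.1°) = (0.2062, -0.9785) and n = (−sin -78.1°, cos -78.1°) = (0.9785, 0.2062). Q is at the origin and J lies 48.9 along u from Q, so J = 48.9·u = (10.08, -47.85). Tangency of A1 to both parallel lines with radius 9.4 puts E and S at Q ± 9.4·n: E = (9.198, 1.938), S = (-9.198, -1.938). Equal radii place H and A the same way about J: H = J + 9.4·n = (19.28, -45.91), A = J − 9.4·n = (0.8854, -49.79). Then |QA| = |A − Q| = 49.80.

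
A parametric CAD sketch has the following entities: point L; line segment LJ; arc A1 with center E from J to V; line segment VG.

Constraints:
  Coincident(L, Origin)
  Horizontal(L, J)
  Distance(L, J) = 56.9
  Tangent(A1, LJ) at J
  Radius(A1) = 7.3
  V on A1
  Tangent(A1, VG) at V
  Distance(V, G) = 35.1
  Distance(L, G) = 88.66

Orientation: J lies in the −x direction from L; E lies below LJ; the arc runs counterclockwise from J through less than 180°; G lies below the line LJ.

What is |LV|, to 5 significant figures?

63.040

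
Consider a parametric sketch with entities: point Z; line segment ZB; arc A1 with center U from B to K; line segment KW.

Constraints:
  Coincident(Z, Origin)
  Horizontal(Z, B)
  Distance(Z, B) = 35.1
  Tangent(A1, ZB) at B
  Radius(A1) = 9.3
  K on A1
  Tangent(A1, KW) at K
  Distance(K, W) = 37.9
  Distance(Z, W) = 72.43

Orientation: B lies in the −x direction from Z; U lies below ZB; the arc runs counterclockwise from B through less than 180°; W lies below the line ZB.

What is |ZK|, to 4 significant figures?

43.46

Z is at the origin; ZB is horizontal with |ZB| = 35.1 and B on the −x side, so B = (-35.10, 0.000). The tangent condition forces UB to be normal to ZB, so U = B + (0, -9.3) = (-35.10, -9.300). Since UK ⟂ KW (tangency), |UW| = √(9.3² + 37.9²) = 39.02 regardless of where K sits on A1. So W lies on both circle(Z, 72.43) and circle(U, 39.02); the below-ZB intersection is W = (-61.82, -37.74). K is the foot of the tangent from W: K = (-43.20, -4.731).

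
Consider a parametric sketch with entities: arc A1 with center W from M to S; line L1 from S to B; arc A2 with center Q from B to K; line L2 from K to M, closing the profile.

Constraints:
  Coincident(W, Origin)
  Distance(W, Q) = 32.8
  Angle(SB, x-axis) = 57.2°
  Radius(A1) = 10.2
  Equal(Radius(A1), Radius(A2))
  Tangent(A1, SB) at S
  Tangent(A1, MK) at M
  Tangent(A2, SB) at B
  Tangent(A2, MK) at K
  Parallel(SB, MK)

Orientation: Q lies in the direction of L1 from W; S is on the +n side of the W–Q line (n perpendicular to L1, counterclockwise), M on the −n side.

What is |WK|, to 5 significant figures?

34.349

The slot axis is L1's direction at 57.2°, so u = (cos 57.2°, sin 57.2°) = (0.54171, 0.84057) and n = (−sin 57.2°, cos 57.2°) = (-0.84057, 0.54171). W is at the origin and Q lies 32.8 along u from W, so Q = 32.8·u = (17.768, 27.571). Tangency of A1 to both parallel lines with radius 10.2 puts S and M at W ± 10.2·n: S = (-8.5738, 5.5254), M = (8.5738, -5.5254). Equal radii place B and K the same way about Q: B = Q + 10.2·n = (9.1942, 33.096), K = Q − 10.2·n = (26.342, 22.045). Then |WK| = |K − W| = 34.349.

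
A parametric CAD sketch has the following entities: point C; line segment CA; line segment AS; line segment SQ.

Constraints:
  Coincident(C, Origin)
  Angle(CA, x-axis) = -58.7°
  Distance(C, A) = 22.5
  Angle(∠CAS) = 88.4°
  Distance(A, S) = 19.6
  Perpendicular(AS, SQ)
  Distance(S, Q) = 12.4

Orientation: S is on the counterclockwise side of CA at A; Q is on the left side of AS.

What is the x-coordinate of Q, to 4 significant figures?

21.41

∠CAS = 88.4°, so AS runs at -58.7° + (180° − 88.4°) = 32.90° from the x-axis; with |AS| = 19.6, S = A + 19.6·(cos 32.90°, sin 32.90°) = (28.15, -8.579). AS is perpendicular to SQ; with |SQ| = 12.4 on the left of AS, Q = S + 12.4·(-0.5432, 0.8396) = (21.41, 1.832). So Q.x = 21.41.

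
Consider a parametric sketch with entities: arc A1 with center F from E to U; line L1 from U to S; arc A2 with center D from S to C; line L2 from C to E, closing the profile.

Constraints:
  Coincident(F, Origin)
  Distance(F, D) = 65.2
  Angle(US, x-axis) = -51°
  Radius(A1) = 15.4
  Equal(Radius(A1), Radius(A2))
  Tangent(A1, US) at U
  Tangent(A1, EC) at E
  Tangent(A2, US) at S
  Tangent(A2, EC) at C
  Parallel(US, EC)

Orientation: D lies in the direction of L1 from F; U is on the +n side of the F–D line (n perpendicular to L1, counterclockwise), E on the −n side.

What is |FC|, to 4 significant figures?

66.99

Tangency of A1 to both parallel lines with radius 15.4 puts U and E at F ± 15.4·n: U = (11.97, 9.692), E = (-11.97, -9.692). Equal radii place S and C the same way about D: S = D + 15.4·n = (53.00, -40.98), C = D − 15.4·n = (29.06, -60.36). Then |FC| = |C − F| = 66.99.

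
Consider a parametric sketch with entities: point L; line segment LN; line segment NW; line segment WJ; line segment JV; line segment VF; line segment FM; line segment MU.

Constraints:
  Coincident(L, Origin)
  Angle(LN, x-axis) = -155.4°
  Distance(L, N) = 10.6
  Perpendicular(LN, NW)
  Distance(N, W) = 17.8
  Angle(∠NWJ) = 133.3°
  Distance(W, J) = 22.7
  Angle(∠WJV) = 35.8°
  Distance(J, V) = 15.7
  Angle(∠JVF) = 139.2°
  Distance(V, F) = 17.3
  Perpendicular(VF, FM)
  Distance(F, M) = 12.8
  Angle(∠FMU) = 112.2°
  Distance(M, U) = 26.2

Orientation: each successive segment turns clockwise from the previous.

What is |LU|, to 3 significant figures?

40.5

L is at the origin; LN runs at -155.4° with length 10.6, so N = (-9.64, -4.41). LN ⟂ NW, so NW runs at 115°; with |NW| = 17.8, W = (-17.0, 11.8). ∠NWJ = 133.3° gives WJ at 67.9° from the x-axis; with |WJ| = 22.7, J = (-8.51, 32.8). ∠WJV = 35.8° gives JV at -76.3° from the x-axis; with |JV| = 15.7, V = (-4.79, 17.6). ∠JVF = 139.2° gives VF at -117° from the x-axis; with |VF| = 17.3, F = (-12.7, 2.15). VF ⟂ FM, so FM runs at 153°; with |FM| = 12.8, M = (-24.1, 7.98). ∠FMU = 112.2° gives MU at 85.1° from the x-axis; with |MU| = 26.2, U = (-21.8, 34.1). Then |LU| = |U − L| = 40.5.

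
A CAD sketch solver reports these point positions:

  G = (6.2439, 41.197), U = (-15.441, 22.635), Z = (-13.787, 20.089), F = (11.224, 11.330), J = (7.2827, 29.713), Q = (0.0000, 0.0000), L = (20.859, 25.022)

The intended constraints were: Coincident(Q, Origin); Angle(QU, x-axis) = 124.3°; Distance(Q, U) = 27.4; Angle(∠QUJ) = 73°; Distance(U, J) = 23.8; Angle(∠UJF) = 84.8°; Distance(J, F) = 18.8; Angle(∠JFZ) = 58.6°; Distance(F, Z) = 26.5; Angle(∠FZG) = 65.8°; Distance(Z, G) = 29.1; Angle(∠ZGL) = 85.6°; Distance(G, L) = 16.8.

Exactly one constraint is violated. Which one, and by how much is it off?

Distance(G, L) = 16.8 — off by 5.00.

Q = (0.00, 0.00) ✓; QU at 124.3° ✓; |QU| = 27.40 ✓; ∠QUJ = 73.00° ✓; |UJ| = 23.80 ✓; ∠UJF = 84.80° ✓; |JF| = 18.80 ✓; ∠JFZ = 58.60° ✓; |FZ| = 26.50 ✓; ∠FZG = 65.80° ✓; |ZG| = 29.10 ✓; ∠ZGL = 85.60° ✓; |GL| = 21.80 ✗.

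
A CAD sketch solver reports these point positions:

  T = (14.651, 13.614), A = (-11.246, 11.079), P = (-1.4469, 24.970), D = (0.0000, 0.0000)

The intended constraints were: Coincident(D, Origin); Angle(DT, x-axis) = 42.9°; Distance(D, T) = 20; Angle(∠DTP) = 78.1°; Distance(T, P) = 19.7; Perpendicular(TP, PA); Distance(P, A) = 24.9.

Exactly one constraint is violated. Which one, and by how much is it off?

Distance(P, A) = 24.9 — off by 7.90.

D = (0.00, 0.00) ✓; DT at 42.90° ✓; |DT| = 20.00 ✓; ∠DTP = 78.10° ✓; |TP| = 19.70 ✓; ∠(TP, PA) = 90.00° ✓; |PA| = 17.00 ✗.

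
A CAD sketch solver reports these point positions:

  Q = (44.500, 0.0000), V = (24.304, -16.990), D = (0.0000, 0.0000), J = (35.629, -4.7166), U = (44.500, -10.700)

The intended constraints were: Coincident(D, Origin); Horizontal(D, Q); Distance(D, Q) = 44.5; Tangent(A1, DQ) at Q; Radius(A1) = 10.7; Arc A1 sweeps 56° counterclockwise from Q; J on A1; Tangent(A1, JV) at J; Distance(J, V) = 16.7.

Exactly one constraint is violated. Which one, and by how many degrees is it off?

Tangent(A1, JV) at J — off by 8.70°.

D = (0.00, 0.00) ✓; D.y = 0.00, Q.y = 0.00 ✓; |DQ| = 44.50 ✓; ∠(UQ, QD) = 90.00° ✓; |UQ| = 10.70 ✓; bearing(U→J) − bearing(U→Q) = 56.00° ✓; |UJ| = 10.70 ✓; ∠(UJ, JV) = 98.70° ✗; |JV| = 16.70 ✓.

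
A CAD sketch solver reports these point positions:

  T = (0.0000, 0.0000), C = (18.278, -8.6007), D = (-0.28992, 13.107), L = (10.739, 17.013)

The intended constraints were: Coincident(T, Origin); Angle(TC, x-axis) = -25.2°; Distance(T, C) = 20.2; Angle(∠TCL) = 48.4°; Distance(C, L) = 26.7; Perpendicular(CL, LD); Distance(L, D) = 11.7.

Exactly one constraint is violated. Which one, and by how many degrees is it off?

Perpendicular(CL, LD) — off by 3.10°.

T = (0.00, 0.00) ✓; TC at -25.20° ✓; |TC| = 20.20 ✓; ∠TCL = 48.40° ✓; |CL| = 26.70 ✓; ∠(CL, LD) = 93.10° ✗; |LD| = 11.70 ✓.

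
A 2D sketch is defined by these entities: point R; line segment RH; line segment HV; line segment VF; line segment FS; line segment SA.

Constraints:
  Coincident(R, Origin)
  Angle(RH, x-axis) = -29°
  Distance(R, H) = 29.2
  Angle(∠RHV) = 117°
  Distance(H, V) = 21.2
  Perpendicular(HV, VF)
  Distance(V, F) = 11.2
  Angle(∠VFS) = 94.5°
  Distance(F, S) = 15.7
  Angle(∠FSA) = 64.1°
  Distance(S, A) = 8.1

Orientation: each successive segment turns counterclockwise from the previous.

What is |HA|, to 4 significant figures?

9.810

∠VFS = 94.5° gives FS at -150.5° from the x-axis; with |FS| = 15.7, S = (23.19, -0.7474). ∠FSA = 64.1° gives SA at -34.60° from the x-axis; with |SA| = 8.1, A = (29.85, -5.347). Then |HA| = |A − H| = 9.810.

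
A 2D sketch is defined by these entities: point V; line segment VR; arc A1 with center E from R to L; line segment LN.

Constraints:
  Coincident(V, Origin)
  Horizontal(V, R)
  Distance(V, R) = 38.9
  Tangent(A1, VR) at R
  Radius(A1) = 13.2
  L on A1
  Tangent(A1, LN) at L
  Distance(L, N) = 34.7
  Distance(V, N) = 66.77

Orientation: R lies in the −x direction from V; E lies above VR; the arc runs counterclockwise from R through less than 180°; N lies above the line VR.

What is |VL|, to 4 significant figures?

33.70

V is at the origin; V and R share the same y with |VR| = 38.9 and R on the −x side, so R = (-38.90, 0.000). Since A1 is tangent to VR there, ER ⟂ VR, so E = R + (0, 13.2) = (-38.90, 13.20). Since EL ⟂ LN (tangency), |EN| = √(13.2² + 34.7²) = 37.13 regardless of where L sits on A1. So N lies on both circle(V, 66.77) and circle(E, 37.13); the above-VR intersection is N = (-44.34, 49.93). L is the foot of the tangent from N: L = (-27.38, 19.65).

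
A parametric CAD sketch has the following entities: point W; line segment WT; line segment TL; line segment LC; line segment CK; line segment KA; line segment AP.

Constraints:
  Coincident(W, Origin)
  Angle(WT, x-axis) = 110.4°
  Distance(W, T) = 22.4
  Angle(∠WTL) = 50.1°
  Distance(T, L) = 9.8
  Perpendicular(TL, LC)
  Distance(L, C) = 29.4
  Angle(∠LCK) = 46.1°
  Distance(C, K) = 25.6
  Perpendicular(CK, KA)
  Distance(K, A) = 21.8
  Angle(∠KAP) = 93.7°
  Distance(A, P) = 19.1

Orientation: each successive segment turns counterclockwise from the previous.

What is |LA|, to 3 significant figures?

5.25

W is at the origin; WT runs at 110.4° with length 22.4, so T = (-7.81, 21.0). ∠WTL = 50.1° gives TL at -120° from the x-axis; with |TL| = 9.8, L = (-12.7, 12.5). TL is perpendicular to LC, so LC runs at -29.7°; with |LC| = 29.4, C = (12.9, -2.08). ∠LCK = 46.1° gives CK at 104° from the x-axis; with |CK| = 25.6, K = (6.59, 22.7). The perpendicularity gives KA at right angles to CK, so KA runs at -166°; with |KA| = 21.8, A = (-14.5, 17.4). Then |LA| = |A − L| = 5.25.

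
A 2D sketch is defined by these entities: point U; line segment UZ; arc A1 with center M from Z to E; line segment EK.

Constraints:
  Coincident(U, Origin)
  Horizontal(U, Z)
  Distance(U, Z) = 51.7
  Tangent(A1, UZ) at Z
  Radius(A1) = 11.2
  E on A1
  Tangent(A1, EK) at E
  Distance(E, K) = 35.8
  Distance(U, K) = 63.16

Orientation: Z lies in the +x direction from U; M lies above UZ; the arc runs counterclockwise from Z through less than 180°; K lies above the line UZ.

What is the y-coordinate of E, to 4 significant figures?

17.25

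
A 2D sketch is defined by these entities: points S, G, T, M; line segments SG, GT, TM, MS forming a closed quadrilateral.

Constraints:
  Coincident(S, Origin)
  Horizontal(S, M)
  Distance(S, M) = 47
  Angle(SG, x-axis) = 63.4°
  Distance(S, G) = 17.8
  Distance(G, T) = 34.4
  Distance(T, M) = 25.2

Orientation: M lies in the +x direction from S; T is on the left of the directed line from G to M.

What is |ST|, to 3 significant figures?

48.0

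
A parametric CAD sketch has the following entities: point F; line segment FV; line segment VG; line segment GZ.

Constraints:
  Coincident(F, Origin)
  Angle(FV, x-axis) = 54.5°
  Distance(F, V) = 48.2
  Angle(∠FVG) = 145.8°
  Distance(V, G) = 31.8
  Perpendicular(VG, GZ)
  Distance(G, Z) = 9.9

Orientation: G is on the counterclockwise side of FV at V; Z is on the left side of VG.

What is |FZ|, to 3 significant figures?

73.7

F is at the origin; FV runs at 54.5° with length 48.2, so V = 48.2·(cos 54.5°, sin 54.5°) = (28.0, 39.2). ∠FVG = 145.8°, so VG runs at 54.5° + (180° − 145.8°) = 88.7° from the x-axis; with |VG| = 31.8, G = V + 31.8·(cos 88.7°, sin 88.7°) = (28.7, 71.0). VG ⟂ GZ; with |GZ| = 9.9 on the left of VG, Z = G + 9.9·(-1.00, 0.0227) = (18.8, 71.3). Then |FZ| = |Z − F| = 73.7.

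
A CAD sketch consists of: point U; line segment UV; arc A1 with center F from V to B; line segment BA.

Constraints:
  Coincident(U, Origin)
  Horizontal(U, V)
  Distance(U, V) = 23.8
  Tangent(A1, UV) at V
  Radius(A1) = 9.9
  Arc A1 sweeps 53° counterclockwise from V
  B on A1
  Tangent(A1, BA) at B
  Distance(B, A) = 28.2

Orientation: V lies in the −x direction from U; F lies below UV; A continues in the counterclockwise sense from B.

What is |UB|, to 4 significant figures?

31.95

Since A1 is tangent to UV there, FV ⟂ UV, so F = V + (0, -9.9) = (-23.80, -9.900). On A1, V sits at bearing 90° from F; a 53° counterclockwise sweep puts B at bearing 143°, so B = F + 9.9·(cos 143°, sin 143°) = (-31.71, -3.942). Then |UB| = |B − U| = 31.95.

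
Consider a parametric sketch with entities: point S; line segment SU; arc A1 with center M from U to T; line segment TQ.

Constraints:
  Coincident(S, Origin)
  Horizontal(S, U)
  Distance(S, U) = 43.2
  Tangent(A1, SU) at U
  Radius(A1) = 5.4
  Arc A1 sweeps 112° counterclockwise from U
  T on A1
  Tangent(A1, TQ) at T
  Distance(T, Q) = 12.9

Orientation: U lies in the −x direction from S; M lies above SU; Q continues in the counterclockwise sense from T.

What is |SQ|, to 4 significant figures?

47.19

On A1, U sits at bearing -90° from M; a 112° counterclockwise sweep puts T at bearing 22°, so T = M + 5.4·(cos 22°, sin 22°) = (-38.19, 7.423). A1 meets TQ tangentially, so MT is at right angles to TQ, so TQ runs along (−sin 22°, cos 22°); with |TQ| = 12.9, Q = (-43.03, 19.38). Then |SQ| = |Q − S| = 47.19.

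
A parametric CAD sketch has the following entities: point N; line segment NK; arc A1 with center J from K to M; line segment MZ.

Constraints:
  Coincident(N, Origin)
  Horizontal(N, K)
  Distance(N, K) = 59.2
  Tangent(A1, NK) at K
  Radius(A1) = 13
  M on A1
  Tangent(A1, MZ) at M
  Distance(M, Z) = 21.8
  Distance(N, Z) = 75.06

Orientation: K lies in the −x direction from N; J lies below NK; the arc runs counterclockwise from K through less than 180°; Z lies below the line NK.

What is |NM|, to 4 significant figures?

73.56

N is at the origin; NK is horizontal with |NK| = 59.2 and K on the −x side, so K = (-59.20, 0.000). Tangency of A1 to NK means the radius JK is perpendicular to NK, so J = K + (0, -13) = (-59.20, -13.00). Since JM ⟂ MZ (tangency), |JZ| = √(13.0² + 21.8²) = 25.38 regardless of where M sits on A1. So Z lies on both circle(N, 75.06) and circle(J, 25.38); the below-NK intersection is Z = (-64.88, -37.74). M is the foot of the tangent from Z: M = (-71.57, -16.99).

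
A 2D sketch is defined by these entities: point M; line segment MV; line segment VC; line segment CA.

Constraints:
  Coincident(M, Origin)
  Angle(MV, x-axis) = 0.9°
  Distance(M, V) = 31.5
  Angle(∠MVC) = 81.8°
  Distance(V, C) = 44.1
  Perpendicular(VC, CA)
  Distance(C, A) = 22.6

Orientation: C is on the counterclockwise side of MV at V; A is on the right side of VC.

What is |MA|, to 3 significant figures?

66.8

∠MVC = 81.8°, so VC runs at 0.9° + (180° − 81.8°) = 99.1° from the x-axis; with |VC| = 44.1, C = V + 44.1·(cos 99.1°, sin 99.1°) = (24.5, 44.0). VC is perpendicular to CA; with |CA| = 22.6 on the right of VC, A = C + 22.6·(0.987, 0.158) = (46.8, 47.6). Then |MA| = |A − M| = 66.8.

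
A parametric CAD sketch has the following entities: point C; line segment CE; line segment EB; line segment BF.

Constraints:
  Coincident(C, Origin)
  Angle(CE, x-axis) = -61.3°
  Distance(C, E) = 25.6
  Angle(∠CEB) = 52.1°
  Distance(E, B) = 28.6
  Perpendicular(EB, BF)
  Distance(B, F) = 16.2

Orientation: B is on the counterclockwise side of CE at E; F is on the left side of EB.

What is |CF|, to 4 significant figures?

13.48

C is at the origin; CE runs at -61.3° with length 25.6, so E = 25.6·(cos -61.3°, sin -61.3°) = (12.29, -22.45). ∠CEB = 52.1°, so EB runs at -61.3° + (180° − 52.1°) = 66.60° from the x-axis; with |EB| = 28.6, B = E + 28.6·(cos 66.60°, sin 66.60°) = (23.65, 3.793). EB is perpendicular to BF; with |BF| = 16.2 on the left of EB, F = B + 16.2·(-0.9178, 0.3971) = (8.785, 10.23). Then |CF| = |F − C| = 13.48.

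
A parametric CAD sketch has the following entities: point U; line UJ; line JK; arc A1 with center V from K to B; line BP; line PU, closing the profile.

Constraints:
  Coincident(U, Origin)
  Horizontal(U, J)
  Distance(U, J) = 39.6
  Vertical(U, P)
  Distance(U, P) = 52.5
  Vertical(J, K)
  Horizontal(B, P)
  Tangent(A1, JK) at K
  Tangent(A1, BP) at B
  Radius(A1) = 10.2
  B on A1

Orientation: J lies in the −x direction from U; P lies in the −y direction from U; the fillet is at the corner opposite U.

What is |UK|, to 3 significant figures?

57.9

U is at the origin; U and J share the same y with |UJ| = 39.6 and J on the −x side, so J = (-39.6, 0.00). U and P share the same x with |UP| = 52.5 and P on the −y side, so P = (0.00, -52.5). The virtual corner opposite U is at (-39.6, -52.5). The tangent condition forces VK to be normal to JK and A1 meets BP tangentially, so VB is at right angles to BP, with radius 10.2, so the center V sits 10.2 in from both sides at V = (-29.4, -42.3). That places the tangent points at K = (-39.6, -42.3) on JK and B = (-29.4, -52.5) on BP. Then |UK| = |K − U| = 57.9.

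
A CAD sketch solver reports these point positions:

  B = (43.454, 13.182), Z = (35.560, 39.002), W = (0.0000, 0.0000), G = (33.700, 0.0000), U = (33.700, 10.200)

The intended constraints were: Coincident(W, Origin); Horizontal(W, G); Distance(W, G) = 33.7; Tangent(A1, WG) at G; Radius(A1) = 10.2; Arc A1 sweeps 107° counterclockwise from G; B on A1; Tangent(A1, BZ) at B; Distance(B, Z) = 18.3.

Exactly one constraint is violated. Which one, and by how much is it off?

Distance(B, Z) = 18.3 — off by 8.70.

W = (0.00, 0.00) ✓; W.y = 0.00, G.y = 0.00 ✓; |WG| = 33.70 ✓; ∠(UG, GW) = 90.00° ✓; |UG| = 10.20 ✓; bearing(U→B) − bearing(U→G) = 107.0° ✓; |UB| = 10.20 ✓; ∠(UB, BZ) = 90.00° ✓; |BZ| = 27.00 ✗.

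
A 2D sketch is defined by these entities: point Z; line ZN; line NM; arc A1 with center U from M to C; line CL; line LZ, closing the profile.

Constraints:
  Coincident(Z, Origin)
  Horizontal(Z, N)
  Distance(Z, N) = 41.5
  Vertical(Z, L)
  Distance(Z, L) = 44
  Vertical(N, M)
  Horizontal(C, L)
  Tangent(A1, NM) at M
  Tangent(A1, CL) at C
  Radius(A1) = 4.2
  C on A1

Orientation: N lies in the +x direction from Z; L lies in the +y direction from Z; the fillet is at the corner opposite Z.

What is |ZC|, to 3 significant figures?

57.7

The virtual corner opposite Z is at (41.5, 44.0). Tangency of A1 to NM means the radius UM is perpendicular to NM and since A1 is tangent to CL there, UC ⟂ CL, with radius 4.2, so the center U sits 4.2 in from both sides at U = (37.3, 39.8). That places the tangent points at M = (41.5, 39.8) on NM and C = (37.3, 44.0) on CL. Then |ZC| = |C − Z| = 57.7.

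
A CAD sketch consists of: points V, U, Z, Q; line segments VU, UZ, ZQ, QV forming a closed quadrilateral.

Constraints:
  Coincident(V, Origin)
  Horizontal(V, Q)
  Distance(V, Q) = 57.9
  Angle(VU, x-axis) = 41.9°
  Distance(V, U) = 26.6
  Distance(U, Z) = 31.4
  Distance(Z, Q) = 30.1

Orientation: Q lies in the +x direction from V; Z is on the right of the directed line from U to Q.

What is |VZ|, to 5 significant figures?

32.472

V is at the origin; VQ is horizontal with |VQ| = 57.9 and Q in +x, so Q = (57.9, 0). VU runs at 41.9° with |VU| = 26.6, so U = (19.799, 17.764). Z is determined by |UZ| = 31.4 and |ZQ| = 30.1 together: it lies at the intersection of circle(U, 31.4) and circle(Q, 30.1). With |UQ| = 42.039, the foot of the radical line on UQ is 21.970 from U and the perpendicular offset is √(31.4² − 21.970²) = 22.433. Taking the right-of-UQ solution: Z = (30.232, -11.852).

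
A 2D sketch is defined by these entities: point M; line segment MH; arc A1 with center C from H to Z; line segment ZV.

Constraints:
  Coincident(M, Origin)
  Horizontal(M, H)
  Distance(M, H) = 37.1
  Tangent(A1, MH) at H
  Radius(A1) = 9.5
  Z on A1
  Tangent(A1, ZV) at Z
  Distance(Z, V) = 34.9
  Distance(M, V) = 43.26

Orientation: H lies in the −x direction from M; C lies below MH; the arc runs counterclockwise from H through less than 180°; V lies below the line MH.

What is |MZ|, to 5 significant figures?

46.457

Checks: |CZ| = 9.500 ✓; ∠(CZ, ZV) = 90.00° ✓; |ZV| = 34.90 ✓; |MV| = 43.26 ✓.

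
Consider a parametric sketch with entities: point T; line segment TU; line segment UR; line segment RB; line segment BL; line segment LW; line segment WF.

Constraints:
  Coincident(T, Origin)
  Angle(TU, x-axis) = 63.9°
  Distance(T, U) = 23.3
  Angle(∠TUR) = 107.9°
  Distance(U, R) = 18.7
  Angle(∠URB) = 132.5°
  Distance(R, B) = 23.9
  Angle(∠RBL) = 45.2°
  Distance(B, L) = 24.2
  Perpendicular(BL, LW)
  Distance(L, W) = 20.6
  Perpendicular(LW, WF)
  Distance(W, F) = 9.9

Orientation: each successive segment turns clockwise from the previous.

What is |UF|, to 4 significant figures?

21.68

T is at the origin; TU runs at 63.9° with length 23.3, so U = (10.25, 20.92). ∠TUR = 107.9° gives UR at -8.200° from the x-axis; with |UR| = 18.7, R = (28.76, 18.26). ∠URB = 132.5° gives RB at -55.70° from the x-axis; with |RB| = 23.9, B = (42.23, -1.487). ∠RBL = 45.2° gives BL at 169.5° from the x-axis; with |BL| = 24.2, L = (18.43, 2.923). BL ⟂ LW, so LW runs at 79.50°; with |LW| = 20.6, W = (22.19, 23.18). The perpendicularity gives WF at right angles to LW, so WF runs at -10.50°; with |WF| = 9.9, F = (31.92, 21.37). Then |UF| = |F − U| = 21.68.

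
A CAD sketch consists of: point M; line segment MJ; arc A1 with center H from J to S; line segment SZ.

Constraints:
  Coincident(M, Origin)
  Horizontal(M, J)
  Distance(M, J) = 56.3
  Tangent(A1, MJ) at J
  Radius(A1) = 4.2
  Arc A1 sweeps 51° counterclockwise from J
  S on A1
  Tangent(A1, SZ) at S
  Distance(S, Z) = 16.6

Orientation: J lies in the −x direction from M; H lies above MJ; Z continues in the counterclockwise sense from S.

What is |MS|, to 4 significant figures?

53.06

M is at the origin; M and J share the same y with |MJ| = 56.3 and J on the −x side, so J = (-56.30, 0.000). The tangent condition forces HJ to be normal to MJ, so H = J + (0, 4.2) = (-56.30, 4.200). On A1, J sits at bearing -90° from H; a 51° counterclockwise sweep puts S at bearing -39°, so S = H + 4.2·(cos -39°, sin -39°) = (-53.04, 1.557). Then |MS| = |S − M| = 53.06.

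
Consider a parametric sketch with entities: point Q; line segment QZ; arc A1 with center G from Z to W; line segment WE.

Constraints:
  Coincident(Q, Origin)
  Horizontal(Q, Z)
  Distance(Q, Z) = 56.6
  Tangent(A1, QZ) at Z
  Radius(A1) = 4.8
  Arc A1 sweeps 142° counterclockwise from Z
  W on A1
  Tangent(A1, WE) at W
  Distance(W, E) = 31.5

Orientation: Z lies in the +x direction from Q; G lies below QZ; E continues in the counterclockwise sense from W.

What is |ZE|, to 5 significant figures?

35.508

On A1, Z sits at bearing 90° from G; a 142° counterclockwise sweep puts W at bearing 232°, so W = G + 4.8·(cos 232°, sin 232°) = (53.645, -8.5825). Tangency of A1 to WE means the radius GW is perpendicular to WE, so WE runs along (−sin 232°, cos 232°); with |WE| = 31.5, E = (78.467, -27.976). Then |ZE| = |E − Z| = 35.508.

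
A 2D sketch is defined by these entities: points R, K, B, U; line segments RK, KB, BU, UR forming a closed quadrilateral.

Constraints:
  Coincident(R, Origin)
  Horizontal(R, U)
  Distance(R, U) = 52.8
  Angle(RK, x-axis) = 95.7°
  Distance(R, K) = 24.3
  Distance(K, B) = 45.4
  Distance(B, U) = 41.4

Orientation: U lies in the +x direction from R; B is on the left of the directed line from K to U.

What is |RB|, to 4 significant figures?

56.44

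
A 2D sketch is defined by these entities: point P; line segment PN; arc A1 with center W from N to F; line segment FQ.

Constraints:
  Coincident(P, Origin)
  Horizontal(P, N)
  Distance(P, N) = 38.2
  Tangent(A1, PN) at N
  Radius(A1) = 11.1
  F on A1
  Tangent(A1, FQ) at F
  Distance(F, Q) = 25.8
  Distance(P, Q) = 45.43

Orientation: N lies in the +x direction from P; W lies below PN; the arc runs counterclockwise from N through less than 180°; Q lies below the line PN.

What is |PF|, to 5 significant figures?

29.226

P is at the origin; PN is horizontal with |PN| = 38.2 and N on the +x side, so N = (38.200, 0.0000). Tangency of A1 to PN means the radius WN is perpendicular to PN, so W = N + (0, -11.1) = (38.200, -11.100). Since WF ⟂ FQ (tangency), |WQ| = √(11.1² + 25.8²) = 28.086 regardless of where F sits on A1. So Q lies on both circle(P, 45.43) and circle(W, 28.086); the below-PN intersection is Q = (26.727, -36.736). F is the foot of the tangent from Q: F = (27.101, -10.939).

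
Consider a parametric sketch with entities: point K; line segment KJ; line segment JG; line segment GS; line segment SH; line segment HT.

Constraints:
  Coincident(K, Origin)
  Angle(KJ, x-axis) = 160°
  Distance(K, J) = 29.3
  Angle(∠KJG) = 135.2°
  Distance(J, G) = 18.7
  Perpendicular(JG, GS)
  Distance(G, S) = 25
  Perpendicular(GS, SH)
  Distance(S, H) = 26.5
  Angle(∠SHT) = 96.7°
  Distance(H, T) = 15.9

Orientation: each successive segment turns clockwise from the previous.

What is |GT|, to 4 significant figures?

29.81

K is at the origin; KJ runs at 160.0° with length 29.3, so J = (-27.53, 10.02). ∠KJG = 135.2° gives JG at 115.2° from the x-axis; with |JG| = 18.7, G = (-35.50, 26.94). The perpendicularity gives GS at right angles to JG, so GS runs at 25.20°; with |GS| = 25.0, S = (-12.87, 37.59). GS is perpendicular to SH, so SH runs at -64.80°; with |SH| = 26.5, H = (-1.591, 13.61). ∠SHT = 96.7° gives HT at -148.1° from the x-axis; with |HT| = 15.9, T = (-15.09, 5.206). Then |GT| = |T − G| = 29.81.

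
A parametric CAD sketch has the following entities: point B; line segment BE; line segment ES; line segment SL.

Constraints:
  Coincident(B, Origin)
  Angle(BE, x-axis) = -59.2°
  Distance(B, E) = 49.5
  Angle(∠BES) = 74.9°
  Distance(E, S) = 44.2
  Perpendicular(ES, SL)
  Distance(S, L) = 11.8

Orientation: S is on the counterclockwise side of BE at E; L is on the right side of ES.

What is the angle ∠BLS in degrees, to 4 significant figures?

27.71°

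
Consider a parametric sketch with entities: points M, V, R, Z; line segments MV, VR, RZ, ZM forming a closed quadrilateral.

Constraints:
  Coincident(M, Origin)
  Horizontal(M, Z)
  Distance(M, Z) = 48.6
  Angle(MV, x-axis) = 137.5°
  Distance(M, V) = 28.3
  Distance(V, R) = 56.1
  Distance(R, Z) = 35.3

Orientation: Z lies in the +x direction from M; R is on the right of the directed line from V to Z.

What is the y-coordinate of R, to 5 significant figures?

-19.899

Checks: |VR| = 56.10 ✓; |RZ| = 35.30 ✓.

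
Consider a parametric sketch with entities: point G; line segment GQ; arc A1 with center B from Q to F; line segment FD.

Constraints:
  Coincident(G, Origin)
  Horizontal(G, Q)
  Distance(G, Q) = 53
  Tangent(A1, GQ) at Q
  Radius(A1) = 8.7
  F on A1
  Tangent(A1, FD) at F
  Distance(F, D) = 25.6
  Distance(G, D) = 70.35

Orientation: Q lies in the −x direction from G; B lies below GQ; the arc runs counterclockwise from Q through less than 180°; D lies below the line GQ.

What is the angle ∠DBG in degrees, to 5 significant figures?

117.33°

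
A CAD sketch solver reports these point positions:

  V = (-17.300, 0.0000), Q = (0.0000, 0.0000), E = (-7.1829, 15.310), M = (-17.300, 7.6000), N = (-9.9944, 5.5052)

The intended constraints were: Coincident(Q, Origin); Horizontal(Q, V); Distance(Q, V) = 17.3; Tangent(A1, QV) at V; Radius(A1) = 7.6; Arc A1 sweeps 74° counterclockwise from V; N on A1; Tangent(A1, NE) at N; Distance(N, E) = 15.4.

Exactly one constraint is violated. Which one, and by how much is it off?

Distance(N, E) = 15.4 — off by 5.20.

Q = (0.00, 0.00) ✓; Q.y = 0.00, V.y = 0.00 ✓; |QV| = 17.30 ✓; ∠(MV, VQ) = 90.00° ✓; |MV| = 7.600 ✓; bearing(M→N) − bearing(M→V) = 74.00° ✓; |MN| = 7.600 ✓; ∠(MN, NE) = 90.00° ✓; |NE| = 10.20 ✗.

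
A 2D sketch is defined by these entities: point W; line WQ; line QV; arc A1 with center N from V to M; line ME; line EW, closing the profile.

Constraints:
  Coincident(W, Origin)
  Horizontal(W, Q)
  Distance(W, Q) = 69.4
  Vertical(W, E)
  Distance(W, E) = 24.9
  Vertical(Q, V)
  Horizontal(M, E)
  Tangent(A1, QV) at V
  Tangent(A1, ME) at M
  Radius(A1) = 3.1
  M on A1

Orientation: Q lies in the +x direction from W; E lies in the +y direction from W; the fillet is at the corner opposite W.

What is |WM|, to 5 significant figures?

70.822

W is at the origin; W and Q share the same y with |WQ| = 69.4 and Q on the +x side, so Q = (69.400, 0.0000). WE is vertical with |WE| = 24.9 and E on the +y side, so E = (0.0000, 24.900). The virtual corner opposite W is at (69.400, 24.900). The tangent condition forces NV to be normal to QV and A1 meets ME tangentially, so NM is at right angles to ME, with radius 3.1, so the center N sits 3.1 in from both sides at N = (66.300, 21.800). That places the tangent points at V = (69.400, 21.800) on QV and M = (66.300, 24.900) on ME. Then |WM| = |M − W| = 70.822.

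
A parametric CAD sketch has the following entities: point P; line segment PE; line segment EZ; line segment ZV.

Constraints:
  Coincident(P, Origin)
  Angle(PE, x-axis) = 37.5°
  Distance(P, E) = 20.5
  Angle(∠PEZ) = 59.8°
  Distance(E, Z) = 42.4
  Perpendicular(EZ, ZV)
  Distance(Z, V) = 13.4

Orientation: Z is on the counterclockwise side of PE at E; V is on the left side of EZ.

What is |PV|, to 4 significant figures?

32.38

∠PEZ = 59.8°, so EZ runs at 37.5° + (180° − 59.8°) = 157.7° from the x-axis; with |EZ| = 42.4, Z = E + 42.4·(cos 157.7°, sin 157.7°) = (-22.97, 28.57). EZ is perpendicular to ZV; with |ZV| = 13.4 on the left of EZ, V = Z + 13.4·(-0.3795, -0.9252) = (-28.05, 16.17). Then |PV| = |V − P| = 32.38.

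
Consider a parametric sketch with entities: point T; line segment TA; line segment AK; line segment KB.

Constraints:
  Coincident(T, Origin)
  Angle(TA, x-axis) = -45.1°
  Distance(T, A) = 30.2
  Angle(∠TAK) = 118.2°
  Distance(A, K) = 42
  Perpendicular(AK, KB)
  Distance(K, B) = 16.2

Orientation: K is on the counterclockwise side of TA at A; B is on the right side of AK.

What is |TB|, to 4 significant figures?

70.71

T is at the origin; TA runs at -45.1° with length 30.2, so A = 30.2·(cos -45.1°, sin -45.1°) = (21.32, -21.39). ∠TAK = 118.2°, so AK runs at -45.1° + (180° − 118.2°) = 16.70° from the x-axis; with |AK| = 42.0, K = A + 42.0·(cos 16.70°, sin 16.70°) = (61.55, -9.323). AK ⟂ KB; with |KB| = 16.2 on the right of AK, B = K + 16.2·(0.2874, -0.9578) = (66.20, -24.84). Then |TB| = |B − T| = 70.71.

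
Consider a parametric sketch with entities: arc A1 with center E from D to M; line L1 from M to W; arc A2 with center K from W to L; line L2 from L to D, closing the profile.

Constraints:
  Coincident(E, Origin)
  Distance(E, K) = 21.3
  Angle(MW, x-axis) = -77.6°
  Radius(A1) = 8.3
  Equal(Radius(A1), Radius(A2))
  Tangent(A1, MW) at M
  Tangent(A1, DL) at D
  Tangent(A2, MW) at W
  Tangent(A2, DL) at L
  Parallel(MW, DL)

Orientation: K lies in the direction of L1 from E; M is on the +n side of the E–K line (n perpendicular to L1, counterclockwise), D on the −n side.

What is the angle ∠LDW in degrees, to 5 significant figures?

37.931°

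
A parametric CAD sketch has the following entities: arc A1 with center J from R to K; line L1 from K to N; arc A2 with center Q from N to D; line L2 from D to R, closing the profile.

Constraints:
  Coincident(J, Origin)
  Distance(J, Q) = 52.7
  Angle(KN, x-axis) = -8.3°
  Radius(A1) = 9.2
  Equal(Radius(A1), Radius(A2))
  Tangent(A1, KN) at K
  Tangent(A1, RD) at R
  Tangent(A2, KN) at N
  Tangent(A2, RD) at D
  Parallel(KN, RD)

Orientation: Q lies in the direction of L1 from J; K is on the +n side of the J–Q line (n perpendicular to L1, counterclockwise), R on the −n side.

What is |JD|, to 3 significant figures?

53.5

The slot axis is L1's direction at -8.3°, so u = (cos -8.3°, sin -8.3°) = (0.990, -0.144) and n = (−sin -8.3°, cos -8.3°) = (0.144, 0.990). J is at the origin and Q lies 52.7 along u from J, so Q = 52.7·u = (52.1, -7.61). Tangency of A1 to both parallel lines with radius 9.2 puts K and R at J ± 9.2·n: K = (1.33, 9.10), R = (-1.33, -9.10). Equal radii place N and D the same way about Q: N = Q + 9.2·n = (53.5, 1.50), D = Q − 9.2·n = (50.8, -16.7). Then |JD| = |D − J| = 53.5.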